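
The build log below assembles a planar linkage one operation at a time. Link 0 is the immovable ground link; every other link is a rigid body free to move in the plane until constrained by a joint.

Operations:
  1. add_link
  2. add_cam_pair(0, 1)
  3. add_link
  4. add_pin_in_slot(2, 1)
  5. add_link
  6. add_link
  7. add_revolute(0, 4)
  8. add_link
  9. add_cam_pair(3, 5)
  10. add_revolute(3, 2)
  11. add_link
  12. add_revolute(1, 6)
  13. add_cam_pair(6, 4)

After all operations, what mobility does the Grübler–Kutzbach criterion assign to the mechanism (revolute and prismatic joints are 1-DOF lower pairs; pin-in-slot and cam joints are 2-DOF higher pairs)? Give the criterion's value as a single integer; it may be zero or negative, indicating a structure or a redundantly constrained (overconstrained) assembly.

link 0 = ground. State L|J1|J2 = 1|0|0
+link1  2|0|0
C(0,1) f=2→J2  2|0|1
+link2  3|0|1
PS(2,1) f=2→J2  3|0|2
+link3  4|0|2
+link4  5|0|2
R(0,4) f=1→J1  5|1|2
+link5  6|1|2
C(3,5) f=2→J2  6|1|3
R(3,2) f=1→J1  6|2|3
+link6  7|2|3
R(1,6) f=1→J1  7|3|3
C(6,4) f=2→J2  7|3|4
M = 3(7−1)−2·3−4 = 18−6−4 = 8

M = 8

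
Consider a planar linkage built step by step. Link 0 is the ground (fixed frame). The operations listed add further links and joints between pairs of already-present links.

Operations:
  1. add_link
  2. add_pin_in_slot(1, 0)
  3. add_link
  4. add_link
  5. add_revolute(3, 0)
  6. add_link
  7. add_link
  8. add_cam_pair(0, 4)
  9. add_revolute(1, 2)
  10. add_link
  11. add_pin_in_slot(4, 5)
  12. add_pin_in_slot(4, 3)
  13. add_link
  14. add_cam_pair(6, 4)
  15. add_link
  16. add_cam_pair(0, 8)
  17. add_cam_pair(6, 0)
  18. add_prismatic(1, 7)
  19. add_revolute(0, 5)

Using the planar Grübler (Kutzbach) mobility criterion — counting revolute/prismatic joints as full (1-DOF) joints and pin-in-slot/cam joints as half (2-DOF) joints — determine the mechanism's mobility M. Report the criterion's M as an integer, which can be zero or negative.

M = 9

ground; <1,0,0>
#1 <2,0,0>
PS:1↔0 J2 <2,0,1>
#2 <3,0,1>
#3 <4,0,1>
R:3↔0 J1 <4,1,1>
#4 <5,1,1>
#5 <6,1,1>
C:0↔4 J2 <6,1,2>
R:1↔2 J1 <6,2,2>
#6 <7,2,2>
PS:4↔5 J2 <7,2,3>
PS:4↔3 J2 <7,2,4>
#7 <8,2,4>
C:6↔4 J2 <8,2,5>
#8 <9,2,5>
C:0↔8 J2 <9,2,6>
C:6↔0 J2 <9,2,7>
P:1↔7 J1 <9,3,7>
R:0↔5 J1 <9,4,7>
3×8 − 2×4 − 1×7 = 9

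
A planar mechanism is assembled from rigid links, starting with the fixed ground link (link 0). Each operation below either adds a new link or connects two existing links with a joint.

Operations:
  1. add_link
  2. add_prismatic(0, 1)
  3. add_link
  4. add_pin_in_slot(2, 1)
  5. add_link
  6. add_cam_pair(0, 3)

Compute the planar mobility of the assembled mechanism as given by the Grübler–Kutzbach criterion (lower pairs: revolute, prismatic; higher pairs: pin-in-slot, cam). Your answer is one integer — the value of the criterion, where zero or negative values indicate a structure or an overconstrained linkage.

M = 5

ground; <1,0,0>
#1 <2,0,0>
P:0↔1 J1 <2,1,0>
#2 <3,1,0>
PS:2↔1 J2 <3,1,1>
#3 <4,1,1>
C:0↔3 J2 <4,1,2>
3×3 − 2×1 − 1×2 = 5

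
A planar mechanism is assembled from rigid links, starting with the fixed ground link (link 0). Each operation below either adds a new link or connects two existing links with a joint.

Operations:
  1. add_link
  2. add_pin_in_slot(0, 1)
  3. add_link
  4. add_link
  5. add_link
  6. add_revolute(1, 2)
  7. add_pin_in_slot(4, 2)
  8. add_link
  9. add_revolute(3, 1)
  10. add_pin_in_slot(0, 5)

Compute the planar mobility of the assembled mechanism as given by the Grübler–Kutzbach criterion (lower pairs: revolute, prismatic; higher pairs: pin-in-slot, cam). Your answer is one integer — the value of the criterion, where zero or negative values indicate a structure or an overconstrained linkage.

M = 8

[1;0;0] (link 0 is ground)
L+ [2;0;0]
PS(0,1)∈J2 [2;0;1]
L+ [3;0;1]
L+ [4;0;1]
L+ [5;0;1]
R(1,2)∈J1 [5;1;1]
PS(4,2)∈J2 [5;1;2]
L+ [6;1;2]
R(3,1)∈J1 [6;2;2]
PS(0,5)∈J2 [6;2;3]
mobility = 15 − 4 − 3 = 8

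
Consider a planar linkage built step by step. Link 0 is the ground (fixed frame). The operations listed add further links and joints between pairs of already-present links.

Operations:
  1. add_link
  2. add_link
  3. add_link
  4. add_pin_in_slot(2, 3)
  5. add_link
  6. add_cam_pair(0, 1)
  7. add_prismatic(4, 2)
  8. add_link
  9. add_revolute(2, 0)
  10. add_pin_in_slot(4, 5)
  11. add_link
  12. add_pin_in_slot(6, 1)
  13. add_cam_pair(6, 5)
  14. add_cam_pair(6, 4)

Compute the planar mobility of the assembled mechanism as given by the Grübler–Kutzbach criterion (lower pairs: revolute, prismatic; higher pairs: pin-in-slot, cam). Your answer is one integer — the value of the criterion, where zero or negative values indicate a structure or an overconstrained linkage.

(L,J1,J2)=(1,0,0); link0 fixed
link1: (2,0,0)
link2: (3,0,0)
link3: (4,0,0)
PS 2-3 [J2]: (4,0,1)
link4: (5,0,1)
C 0-1 [J2]: (5,0,2)
P 4-2 [J1]: (5,1,2)
link5: (6,1,2)
R 2-0 [J1]: (6,2,2)
PS 4-5 [J2]: (6,2,3)
link6: (7,2,3)
PS 6-1 [J2]: (7,2,4)
C 6-5 [J2]: (7,2,5)
C 6-4 [J2]: (7,2,6)
Grübler: 3·6 − 2·2 − 6 = 8

M = 8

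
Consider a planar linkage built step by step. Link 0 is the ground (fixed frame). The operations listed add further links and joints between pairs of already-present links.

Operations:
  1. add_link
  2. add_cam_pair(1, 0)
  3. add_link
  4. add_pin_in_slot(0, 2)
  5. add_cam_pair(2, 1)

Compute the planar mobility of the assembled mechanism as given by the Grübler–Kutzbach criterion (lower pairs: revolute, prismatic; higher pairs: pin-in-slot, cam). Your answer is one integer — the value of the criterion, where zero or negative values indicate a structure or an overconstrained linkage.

[1;0;0] (link 0 is ground)
L+ [2;0;0]
C(1,0)∈J2 [2;0;1]
L+ [3;0;1]
PS(0,2)∈J2 [3;0;2]
C(2,1)∈J2 [3;0;3]
mobility = 6 − 0 − 3 = 3

M = 3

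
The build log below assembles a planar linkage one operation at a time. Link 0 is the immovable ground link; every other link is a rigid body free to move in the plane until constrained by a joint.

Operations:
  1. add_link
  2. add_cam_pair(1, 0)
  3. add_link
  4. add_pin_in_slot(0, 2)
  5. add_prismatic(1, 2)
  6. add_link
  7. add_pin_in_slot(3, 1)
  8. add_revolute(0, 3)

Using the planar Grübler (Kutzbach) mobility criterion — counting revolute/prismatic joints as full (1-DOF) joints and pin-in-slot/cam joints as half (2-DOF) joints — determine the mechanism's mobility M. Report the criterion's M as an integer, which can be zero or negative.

M = 2

(L,J1,J2)=(1,0,0); link0 fixed
link1: (2,0,0)
C 1-0 [J2]: (2,0,1)
link2: (3,0,1)
PS 0-2 [J2]: (3,0,2)
P 1-2 [J1]: (3,1,2)
link3: (4,1,2)
PS 3-1 [J2]: (4,1,3)
R 0-3 [J1]: (4,2,3)
Grübler: 3·3 − 2·2 − 3 = 2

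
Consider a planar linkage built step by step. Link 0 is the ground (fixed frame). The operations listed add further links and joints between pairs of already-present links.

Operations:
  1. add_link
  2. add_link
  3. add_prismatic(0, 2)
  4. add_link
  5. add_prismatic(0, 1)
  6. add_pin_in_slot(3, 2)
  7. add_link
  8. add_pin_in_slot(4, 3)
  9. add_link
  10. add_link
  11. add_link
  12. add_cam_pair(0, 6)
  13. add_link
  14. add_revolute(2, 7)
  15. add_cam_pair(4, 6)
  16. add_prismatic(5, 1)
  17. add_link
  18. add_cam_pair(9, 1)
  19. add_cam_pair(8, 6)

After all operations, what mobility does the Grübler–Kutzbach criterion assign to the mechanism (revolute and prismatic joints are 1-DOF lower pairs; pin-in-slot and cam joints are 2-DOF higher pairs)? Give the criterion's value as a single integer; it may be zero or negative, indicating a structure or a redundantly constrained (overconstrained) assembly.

M = 13

(L,J1,J2)=(1,0,0); link0 fixed
link1: (2,0,0)
link2: (3,0,0)
P 0-2 [J1]: (3,1,0)
link3: (4,1,0)
P 0-1 [J1]: (4,2,0)
PS 3-2 [J2]: (4,2,1)
link4: (5,2,1)
PS 4-3 [J2]: (5,2,2)
link5: (6,2,2)
link6: (7,2,2)
link7: (8,2,2)
C 0-6 [J2]: (8,2,3)
link8: (9,2,3)
R 2-7 [J1]: (9,3,3)
C 4-6 [J2]: (9,3,4)
P 5-1 [J1]: (9,4,4)
link9: (10,4,4)
C 9-1 [J2]: (10,4,5)
C 8-6 [J2]: (10,4,6)
Grübler: 3·9 − 2·4 − 6 = 13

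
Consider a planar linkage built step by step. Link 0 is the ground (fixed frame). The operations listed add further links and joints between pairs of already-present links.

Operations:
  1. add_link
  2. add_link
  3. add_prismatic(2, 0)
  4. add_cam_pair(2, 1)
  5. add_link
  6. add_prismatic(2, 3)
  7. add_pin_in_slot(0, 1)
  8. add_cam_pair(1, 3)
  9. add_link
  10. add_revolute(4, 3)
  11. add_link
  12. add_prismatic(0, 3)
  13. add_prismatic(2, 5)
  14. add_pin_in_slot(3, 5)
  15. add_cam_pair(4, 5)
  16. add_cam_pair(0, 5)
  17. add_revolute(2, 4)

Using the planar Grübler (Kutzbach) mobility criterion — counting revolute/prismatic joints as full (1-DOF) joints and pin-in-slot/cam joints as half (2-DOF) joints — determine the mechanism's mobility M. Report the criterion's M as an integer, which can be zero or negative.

ground; <1,0,0>
#1 <2,0,0>
#2 <3,0,0>
P:2↔0 J1 <3,1,0>
C:2↔1 J2 <3,1,1>
#3 <4,1,1>
P:2↔3 J1 <4,2,1>
PS:0↔1 J2 <4,2,2>
C:1↔3 J2 <4,2,3>
#4 <5,2,3>
R:4↔3 J1 <5,3,3>
#5 <6,3,3>
P:0↔3 J1 <6,4,3>
P:2↔5 J1 <6,5,3>
PS:3↔5 J2 <6,5,4>
C:4↔5 J2 <6,5,5>
C:0↔5 J2 <6,5,6>
R:2↔4 J1 <6,6,6>
3×5 − 2×6 − 1×6 = -3

M = -3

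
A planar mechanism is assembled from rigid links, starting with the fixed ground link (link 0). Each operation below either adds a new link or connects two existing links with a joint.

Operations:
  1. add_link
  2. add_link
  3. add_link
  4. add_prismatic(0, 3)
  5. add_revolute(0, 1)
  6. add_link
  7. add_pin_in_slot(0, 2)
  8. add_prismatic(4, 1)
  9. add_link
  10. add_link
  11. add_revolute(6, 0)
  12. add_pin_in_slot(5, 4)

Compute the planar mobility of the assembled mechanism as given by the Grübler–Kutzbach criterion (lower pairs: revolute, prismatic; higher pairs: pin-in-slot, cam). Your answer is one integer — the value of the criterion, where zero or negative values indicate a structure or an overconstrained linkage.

L=1 J1=0 J2=0
add link → L=2 J1=0 J2=0
add link → L=3 J1=0 J2=0
add link → L=4 J1=0 J2=0
P@0,3 dof=1 J1 → L=4 J1=1 J2=0
R@0,1 dof=1 J1 → L=4 J1=2 J2=0
add link → L=5 J1=2 J2=0
PS@0,2 dof=2 J2 → L=5 J1=2 J2=1
P@4,1 dof=1 J1 → L=5 J1=3 J2=1
add link → L=6 J1=3 J2=1
add link → L=7 J1=3 J2=1
R@6,0 dof=1 J1 → L=7 J1=4 J2=1
PS@5,4 dof=2 J2 → L=7 J1=4 J2=2
M=3(L−1)−2J1−J2=3·6−2·4−2=8

M = 8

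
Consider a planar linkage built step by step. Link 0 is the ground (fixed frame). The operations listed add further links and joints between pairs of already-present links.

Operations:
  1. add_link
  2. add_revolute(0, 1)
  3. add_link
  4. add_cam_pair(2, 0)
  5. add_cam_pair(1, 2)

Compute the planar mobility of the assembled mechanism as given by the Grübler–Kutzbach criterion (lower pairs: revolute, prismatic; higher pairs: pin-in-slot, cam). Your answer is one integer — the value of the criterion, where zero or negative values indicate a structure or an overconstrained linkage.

M = 2

ground; <1,0,0>
#1 <2,0,0>
R:0↔1 J1 <2,1,0>
#2 <3,1,0>
C:2↔0 J2 <3,1,1>
C:1↔2 J2 <3,1,2>
3×2 − 2×1 − 1×2 = 2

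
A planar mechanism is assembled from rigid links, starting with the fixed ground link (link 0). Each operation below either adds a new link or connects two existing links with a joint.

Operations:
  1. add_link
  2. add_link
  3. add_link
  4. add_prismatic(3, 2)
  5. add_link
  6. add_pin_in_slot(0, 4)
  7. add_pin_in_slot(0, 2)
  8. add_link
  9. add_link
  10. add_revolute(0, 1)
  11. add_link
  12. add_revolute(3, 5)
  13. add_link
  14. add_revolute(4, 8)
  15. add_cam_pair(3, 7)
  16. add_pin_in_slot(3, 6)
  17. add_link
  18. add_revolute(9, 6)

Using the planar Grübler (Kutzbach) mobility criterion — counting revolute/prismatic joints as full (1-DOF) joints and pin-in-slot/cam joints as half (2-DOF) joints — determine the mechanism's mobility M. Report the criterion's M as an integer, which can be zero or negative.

M = 13

L=1 J1=0 J2=0
add link → L=2 J1=0 J2=0
add link → L=3 J1=0 J2=0
add link → L=4 J1=0 J2=0
P@3,2 dof=1 J1 → L=4 J1=1 J2=0
add link → L=5 J1=1 J2=0
PS@0,4 dof=2 J2 → L=5 J1=1 J2=1
PS@0,2 dof=2 J2 → L=5 J1=1 J2=2
add link → L=6 J1=1 J2=2
add link → L=7 J1=1 J2=2
R@0,1 dof=1 J1 → L=7 J1=2 J2=2
add link → L=8 J1=2 J2=2
R@3,5 dof=1 J1 → L=8 J1=3 J2=2
add link → L=9 J1=3 J2=2
R@4,8 dof=1 J1 → L=9 J1=4 J2=2
C@3,7 dof=2 J2 → L=9 J1=4 J2=3
PS@3,6 dof=2 J2 → L=9 J1=4 J2=4
add link → L=10 J1=4 J2=4
R@9,6 dof=1 J1 → L=10 J1=5 J2=4
M=3(L−1)−2J1−J2=3·9−2·5−4=13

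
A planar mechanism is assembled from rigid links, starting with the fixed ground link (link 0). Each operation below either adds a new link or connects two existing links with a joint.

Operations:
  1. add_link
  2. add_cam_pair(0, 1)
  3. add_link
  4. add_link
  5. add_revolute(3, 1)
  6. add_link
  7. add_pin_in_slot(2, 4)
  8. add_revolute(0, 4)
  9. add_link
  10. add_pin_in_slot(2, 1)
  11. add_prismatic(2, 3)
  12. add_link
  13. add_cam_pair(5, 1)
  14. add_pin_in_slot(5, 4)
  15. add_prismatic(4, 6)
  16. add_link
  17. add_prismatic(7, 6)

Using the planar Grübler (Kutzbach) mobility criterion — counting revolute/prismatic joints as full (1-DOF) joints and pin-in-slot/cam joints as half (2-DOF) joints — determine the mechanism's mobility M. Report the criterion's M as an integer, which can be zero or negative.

(L,J1,J2)=(1,0,0); link0 fixed
link1: (2,0,0)
C 0-1 [J2]: (2,0,1)
link2: (3,0,1)
link3: (4,0,1)
R 3-1 [J1]: (4,1,1)
link4: (5,1,1)
PS 2-4 [J2]: (5,1,2)
R 0-4 [J1]: (5,2,2)
link5: (6,2,2)
PS 2-1 [J2]: (6,2,3)
P 2-3 [J1]: (6,3,3)
link6: (7,3,3)
C 5-1 [J2]: (7,3,4)
PS 5-4 [J2]: (7,3,5)
P 4-6 [J1]: (7,4,5)
link7: (8,4,5)
P 7-6 [J1]: (8,5,5)
Grübler: 3·7 − 2·5 − 5 = 6

M = 6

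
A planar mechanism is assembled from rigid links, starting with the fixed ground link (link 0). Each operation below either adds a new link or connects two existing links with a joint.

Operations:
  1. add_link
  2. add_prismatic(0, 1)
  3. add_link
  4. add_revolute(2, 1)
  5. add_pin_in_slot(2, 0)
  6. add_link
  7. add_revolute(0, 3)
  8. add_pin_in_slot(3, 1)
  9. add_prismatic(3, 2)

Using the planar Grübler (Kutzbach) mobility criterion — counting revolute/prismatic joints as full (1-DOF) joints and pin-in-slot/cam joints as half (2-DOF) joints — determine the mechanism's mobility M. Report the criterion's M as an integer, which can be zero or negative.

[1;0;0] (link 0 is ground)
L+ [2;0;0]
P(0,1)∈J1 [2;1;0]
L+ [3;1;0]
R(2,1)∈J1 [3;2;0]
PS(2,0)∈J2 [3;2;1]
L+ [4;2;1]
R(0,3)∈J1 [4;3;1]
PS(3,1)∈J2 [4;3;2]
P(3,2)∈J1 [4;4;2]
mobility = 9 − 8 − 2 = -1

M = -1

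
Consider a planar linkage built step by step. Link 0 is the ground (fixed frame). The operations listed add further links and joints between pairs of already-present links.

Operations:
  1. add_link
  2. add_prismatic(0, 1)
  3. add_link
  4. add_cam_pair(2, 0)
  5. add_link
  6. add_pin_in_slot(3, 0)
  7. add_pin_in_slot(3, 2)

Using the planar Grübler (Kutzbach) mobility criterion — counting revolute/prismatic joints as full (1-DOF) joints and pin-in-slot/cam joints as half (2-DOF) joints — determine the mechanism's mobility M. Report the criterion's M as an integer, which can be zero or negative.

ground; <1,0,0>
#1 <2,0,0>
P:0↔1 J1 <2,1,0>
#2 <3,1,0>
C:2↔0 J2 <3,1,1>
#3 <4,1,1>
PS:3↔0 J2 <4,1,2>
PS:3↔2 J2 <4,1,3>
3×3 − 2×1 − 1×3 = 4

M = 4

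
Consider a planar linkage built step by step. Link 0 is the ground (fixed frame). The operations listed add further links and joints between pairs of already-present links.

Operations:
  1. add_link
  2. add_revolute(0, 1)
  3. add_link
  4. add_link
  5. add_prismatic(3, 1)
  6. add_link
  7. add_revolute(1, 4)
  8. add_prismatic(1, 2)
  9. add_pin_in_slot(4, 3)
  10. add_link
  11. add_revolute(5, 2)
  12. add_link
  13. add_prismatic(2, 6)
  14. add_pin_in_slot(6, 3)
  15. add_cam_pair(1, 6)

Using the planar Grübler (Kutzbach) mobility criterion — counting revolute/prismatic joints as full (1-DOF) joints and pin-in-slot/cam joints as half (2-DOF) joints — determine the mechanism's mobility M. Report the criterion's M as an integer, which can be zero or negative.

M = 3

ground; <1,0,0>
#1 <2,0,0>
R:0↔1 J1 <2,1,0>
#2 <3,1,0>
#3 <4,1,0>
P:3↔1 J1 <4,2,0>
#4 <5,2,0>
R:1↔4 J1 <5,3,0>
P:1↔2 J1 <5,4,0>
PS:4↔3 J2 <5,4,1>
#5 <6,4,1>
R:5↔2 J1 <6,5,1>
#6 <7,5,1>
P:2↔6 J1 <7,6,1>
PS:6↔3 J2 <7,6,2>
C:1↔6 J2 <7,6,3>
3×6 − 2×6 − 1×3 = 3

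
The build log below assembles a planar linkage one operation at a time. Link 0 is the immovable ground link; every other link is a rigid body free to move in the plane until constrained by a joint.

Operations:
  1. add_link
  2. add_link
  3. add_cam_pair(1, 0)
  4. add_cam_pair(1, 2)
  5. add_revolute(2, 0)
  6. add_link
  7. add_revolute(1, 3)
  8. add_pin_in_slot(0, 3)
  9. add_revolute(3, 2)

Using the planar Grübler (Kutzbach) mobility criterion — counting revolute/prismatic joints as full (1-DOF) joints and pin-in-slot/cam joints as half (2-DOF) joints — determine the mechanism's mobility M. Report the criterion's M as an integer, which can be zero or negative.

(L,J1,J2)=(1,0,0); link0 fixed
link1: (2,0,0)
link2: (3,0,0)
C 1-0 [J2]: (3,0,1)
C 1-2 [J2]: (3,0,2)
R 2-0 [J1]: (3,1,2)
link3: (4,1,2)
R 1-3 [J1]: (4,2,2)
PS 0-3 [J2]: (4,2,3)
R 3-2 [J1]: (4,3,3)
Grübler: 3·3 − 2·3 − 3 = 0

M = 0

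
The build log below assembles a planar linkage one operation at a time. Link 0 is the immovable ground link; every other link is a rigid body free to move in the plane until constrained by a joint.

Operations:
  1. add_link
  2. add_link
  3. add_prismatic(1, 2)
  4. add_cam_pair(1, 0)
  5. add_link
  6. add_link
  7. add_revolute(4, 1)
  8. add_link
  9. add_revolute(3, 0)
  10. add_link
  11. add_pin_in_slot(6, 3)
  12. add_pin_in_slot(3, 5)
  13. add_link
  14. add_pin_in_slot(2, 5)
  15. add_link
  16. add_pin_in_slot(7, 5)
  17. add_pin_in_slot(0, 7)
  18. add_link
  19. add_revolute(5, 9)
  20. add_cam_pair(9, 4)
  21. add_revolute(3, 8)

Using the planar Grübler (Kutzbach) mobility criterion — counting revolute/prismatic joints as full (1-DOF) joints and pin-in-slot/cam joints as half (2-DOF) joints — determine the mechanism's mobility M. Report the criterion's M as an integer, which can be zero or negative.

M = 10

link 0 = ground. State L|J1|J2 = 1|0|0
+link1  2|0|0
+link2  3|0|0
P(1,2) f=1→J1  3|1|0
C(1,0) f=2→J2  3|1|1
+link3  4|1|1
+link4  5|1|1
R(4,1) f=1→J1  5|2|1
+link5  6|2|1
R(3,0) f=1→J1  6|3|1
+link6  7|3|1
PS(6,3) f=2→J2  7|3|2
PS(3,5) f=2→J2  7|3|3
+link7  8|3|3
PS(2,5) f=2→J2  8|3|4
+link8  9|3|4
PS(7,5) f=2→J2  9|3|5
PS(0,7) f=2→J2  9|3|6
+link9  10|3|6
R(5,9) f=1→J1  10|4|6
C(9,4) f=2→J2  10|4|7
R(3,8) f=1→J1  10|5|7
M = 3(10−1)−2·5−7 = 27−10−7 = 10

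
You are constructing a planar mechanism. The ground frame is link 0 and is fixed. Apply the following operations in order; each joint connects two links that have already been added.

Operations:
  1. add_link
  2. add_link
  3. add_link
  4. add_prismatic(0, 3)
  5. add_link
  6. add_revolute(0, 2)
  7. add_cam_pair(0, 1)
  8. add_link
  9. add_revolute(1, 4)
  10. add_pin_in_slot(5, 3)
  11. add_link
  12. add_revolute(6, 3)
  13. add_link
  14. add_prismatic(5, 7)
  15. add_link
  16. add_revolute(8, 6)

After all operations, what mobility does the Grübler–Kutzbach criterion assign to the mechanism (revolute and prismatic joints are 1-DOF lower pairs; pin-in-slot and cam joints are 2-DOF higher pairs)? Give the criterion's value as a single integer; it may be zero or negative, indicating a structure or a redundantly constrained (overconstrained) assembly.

M = 10

link 0 = ground. State L|J1|J2 = 1|0|0
+link1  2|0|0
+link2  3|0|0
+link3  4|0|0
P(0,3) f=1→J1  4|1|0
+link4  5|1|0
R(0,2) f=1→J1  5|2|0
C(0,1) f=2→J2  5|2|1
+link5  6|2|1
R(1,4) f=1→J1  6|3|1
PS(5,3) f=2→J2  6|3|2
+link6  7|3|2
R(6,3) f=1→J1  7|4|2
+link7  8|4|2
P(5,7) f=1→J1  8|5|2
+link8  9|5|2
R(8,6) f=1→J1  9|6|2
M = 3(9−1)−2·6−2 = 24−12−2 = 10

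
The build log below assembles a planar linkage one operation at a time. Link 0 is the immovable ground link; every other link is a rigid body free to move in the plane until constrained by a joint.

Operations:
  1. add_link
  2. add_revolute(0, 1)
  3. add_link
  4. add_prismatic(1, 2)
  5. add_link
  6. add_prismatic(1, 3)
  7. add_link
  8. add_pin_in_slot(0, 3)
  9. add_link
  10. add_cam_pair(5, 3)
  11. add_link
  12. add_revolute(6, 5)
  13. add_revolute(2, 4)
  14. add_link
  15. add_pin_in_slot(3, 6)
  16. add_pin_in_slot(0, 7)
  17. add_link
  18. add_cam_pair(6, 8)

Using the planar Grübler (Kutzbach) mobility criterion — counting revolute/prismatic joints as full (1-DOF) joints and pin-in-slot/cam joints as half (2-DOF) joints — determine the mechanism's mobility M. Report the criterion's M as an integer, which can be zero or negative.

M = 9

L=1 J1=0 J2=0
add link → L=2 J1=0 J2=0
R@0,1 dof=1 J1 → L=2 J1=1 J2=0
add link → L=3 J1=1 J2=0
P@1,2 dof=1 J1 → L=3 J1=2 J2=0
add link → L=4 J1=2 J2=0
P@1,3 dof=1 J1 → L=4 J1=3 J2=0
add link → L=5 J1=3 J2=0
PS@0,3 dof=2 J2 → L=5 J1=3 J2=1
add link → L=6 J1=3 J2=1
C@5,3 dof=2 J2 → L=6 J1=3 J2=2
add link → L=7 J1=3 J2=2
R@6,5 dof=1 J1 → L=7 J1=4 J2=2
R@2,4 dof=1 J1 → L=7 J1=5 J2=2
add link → L=8 J1=5 J2=2
PS@3,6 dof=2 J2 → L=8 J1=5 J2=3
PS@0,7 dof=2 J2 → L=8 J1=5 J2=4
add link → L=9 J1=5 J2=4
C@6,8 dof=2 J2 → L=9 J1=5 J2=5
M=3(L−1)−2J1−J2=3·8−2·5−5=9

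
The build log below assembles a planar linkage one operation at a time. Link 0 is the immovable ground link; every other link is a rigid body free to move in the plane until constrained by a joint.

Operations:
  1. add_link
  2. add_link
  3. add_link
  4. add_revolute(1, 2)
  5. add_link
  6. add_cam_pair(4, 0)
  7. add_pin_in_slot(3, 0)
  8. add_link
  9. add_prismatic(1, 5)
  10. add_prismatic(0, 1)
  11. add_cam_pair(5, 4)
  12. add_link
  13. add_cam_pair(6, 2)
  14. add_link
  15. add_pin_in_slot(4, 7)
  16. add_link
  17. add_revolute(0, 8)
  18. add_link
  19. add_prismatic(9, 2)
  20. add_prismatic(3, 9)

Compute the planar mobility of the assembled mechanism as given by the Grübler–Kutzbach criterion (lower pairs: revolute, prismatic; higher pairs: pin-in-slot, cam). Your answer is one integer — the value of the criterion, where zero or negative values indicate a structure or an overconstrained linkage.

link 0 = ground. State L|J1|J2 = 1|0|0
+link1  2|0|0
+link2  3|0|0
+link3  4|0|0
R(1,2) f=1→J1  4|1|0
+link4  5|1|0
C(4,0) f=2→J2  5|1|1
PS(3,0) f=2→J2  5|1|2
+link5  6|1|2
P(1,5) f=1→J1  6|2|2
P(0,1) f=1→J1  6|3|2
C(5,4) f=2→J2  6|3|3
+link6  7|3|3
C(6,2) f=2→J2  7|3|4
+link7  8|3|4
PS(4,7) f=2→J2  8|3|5
+link8  9|3|5
R(0,8) f=1→J1  9|4|5
+link9  10|4|5
P(9,2) f=1→J1  10|5|5
P(3,9) f=1→J1  10|6|5
M = 3(10−1)−2·6−5 = 27−12−5 = 10

M = 10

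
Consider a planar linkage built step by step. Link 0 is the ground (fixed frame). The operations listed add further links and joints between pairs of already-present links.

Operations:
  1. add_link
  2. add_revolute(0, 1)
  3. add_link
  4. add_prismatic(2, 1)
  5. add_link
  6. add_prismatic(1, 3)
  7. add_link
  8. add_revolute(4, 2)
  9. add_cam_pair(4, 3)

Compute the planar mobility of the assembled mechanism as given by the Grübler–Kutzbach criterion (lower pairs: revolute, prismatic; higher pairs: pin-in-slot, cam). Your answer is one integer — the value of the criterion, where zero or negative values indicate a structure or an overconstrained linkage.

ground; <1,0,0>
#1 <2,0,0>
R:0↔1 J1 <2,1,0>
#2 <3,1,0>
P:2↔1 J1 <3,2,0>
#3 <4,2,0>
P:1↔3 J1 <4,3,0>
#4 <5,3,0>
R:4↔2 J1 <5,4,0>
C:4↔3 J2 <5,4,1>
3×4 − 2×4 − 1×1 = 3

M = 3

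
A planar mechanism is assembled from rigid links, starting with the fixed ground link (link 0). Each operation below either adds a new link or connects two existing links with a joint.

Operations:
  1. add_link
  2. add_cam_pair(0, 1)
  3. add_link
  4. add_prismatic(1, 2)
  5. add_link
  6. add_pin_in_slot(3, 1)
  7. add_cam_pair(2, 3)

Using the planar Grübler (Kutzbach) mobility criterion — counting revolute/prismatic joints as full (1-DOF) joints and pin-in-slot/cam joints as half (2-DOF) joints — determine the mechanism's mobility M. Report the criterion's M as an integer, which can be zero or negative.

M = 4

L=1 J1=0 J2=0
add link → L=2 J1=0 J2=0
C@0,1 dof=2 J2 → L=2 J1=0 J2=1
add link → L=3 J1=0 J2=1
P@1,2 dof=1 J1 → L=3 J1=1 J2=1
add link → L=4 J1=1 J2=1
PS@3,1 dof=2 J2 → L=4 J1=1 J2=2
C@2,3 dof=2 J2 → L=4 J1=1 J2=3
M=3(L−1)−2J1−J2=3·3−2·1−3=4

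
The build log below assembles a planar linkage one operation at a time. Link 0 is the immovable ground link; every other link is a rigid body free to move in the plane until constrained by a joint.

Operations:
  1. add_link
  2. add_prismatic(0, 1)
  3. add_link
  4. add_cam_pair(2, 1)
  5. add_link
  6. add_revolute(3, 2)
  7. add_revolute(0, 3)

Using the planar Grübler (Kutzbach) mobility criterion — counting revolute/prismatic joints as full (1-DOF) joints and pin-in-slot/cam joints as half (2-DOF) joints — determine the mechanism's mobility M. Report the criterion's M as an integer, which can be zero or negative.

ground; <1,0,0>
#1 <2,0,0>
P:0↔1 J1 <2,1,0>
#2 <3,1,0>
C:2↔1 J2 <3,1,1>
#3 <4,1,1>
R:3↔2 J1 <4,2,1>
R:0↔3 J1 <4,3,1>
3×3 − 2×3 − 1×1 = 2

M = 2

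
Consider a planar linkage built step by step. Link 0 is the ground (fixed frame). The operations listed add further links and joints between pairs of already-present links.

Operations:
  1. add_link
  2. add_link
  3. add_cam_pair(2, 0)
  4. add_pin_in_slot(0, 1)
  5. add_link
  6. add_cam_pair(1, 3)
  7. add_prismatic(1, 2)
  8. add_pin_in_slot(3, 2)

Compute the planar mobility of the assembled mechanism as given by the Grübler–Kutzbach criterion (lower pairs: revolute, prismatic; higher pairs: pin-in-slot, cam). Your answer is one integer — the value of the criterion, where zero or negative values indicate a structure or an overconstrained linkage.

M = 3

ground; <1,0,0>
#1 <2,0,0>
#2 <3,0,0>
C:2↔0 J2 <3,0,1>
PS:0↔1 J2 <3,0,2>
#3 <4,0,2>
C:1↔3 J2 <4,0,3>
P:1↔2 J1 <4,1,3>
PS:3↔2 J2 <4,1,4>
3×3 − 2×1 − 1×4 = 3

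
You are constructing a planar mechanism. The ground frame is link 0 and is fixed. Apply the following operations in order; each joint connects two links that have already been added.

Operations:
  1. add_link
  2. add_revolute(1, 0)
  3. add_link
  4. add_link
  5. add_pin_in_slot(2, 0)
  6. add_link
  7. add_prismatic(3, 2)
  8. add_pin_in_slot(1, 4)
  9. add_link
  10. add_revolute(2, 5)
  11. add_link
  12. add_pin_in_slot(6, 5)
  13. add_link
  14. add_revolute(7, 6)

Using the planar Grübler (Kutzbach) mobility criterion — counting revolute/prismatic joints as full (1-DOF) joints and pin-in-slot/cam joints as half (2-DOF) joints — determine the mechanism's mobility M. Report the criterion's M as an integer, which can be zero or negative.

ground; <1,0,0>
#1 <2,0,0>
R:1↔0 J1 <2,1,0>
#2 <3,1,0>
#3 <4,1,0>
PS:2↔0 J2 <4,1,1>
#4 <5,1,1>
P:3↔2 J1 <5,2,1>
PS:1↔4 J2 <5,2,2>
#5 <6,2,2>
R:2↔5 J1 <6,3,2>
#6 <7,3,2>
PS:6↔5 J2 <7,3,3>
#7 <8,3,3>
R:7↔6 J1 <8,4,3>
3×7 − 2×4 − 1×3 = 10

M = 10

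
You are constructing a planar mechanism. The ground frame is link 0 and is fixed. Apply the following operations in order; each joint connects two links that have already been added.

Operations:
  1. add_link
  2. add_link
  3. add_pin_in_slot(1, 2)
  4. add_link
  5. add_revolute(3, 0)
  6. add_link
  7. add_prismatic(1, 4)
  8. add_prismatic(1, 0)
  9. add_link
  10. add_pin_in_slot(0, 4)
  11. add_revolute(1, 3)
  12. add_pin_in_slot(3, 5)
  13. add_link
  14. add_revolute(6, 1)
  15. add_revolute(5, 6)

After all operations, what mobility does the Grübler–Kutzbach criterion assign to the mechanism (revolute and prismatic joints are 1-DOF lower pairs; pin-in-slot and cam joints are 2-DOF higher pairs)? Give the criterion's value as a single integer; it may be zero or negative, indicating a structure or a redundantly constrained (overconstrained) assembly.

M = 3

L=1 J1=0 J2=0
add link → L=2 J1=0 J2=0
add link → L=3 J1=0 J2=0
PS@1,2 dof=2 J2 → L=3 J1=0 J2=1
add link → L=4 J1=0 J2=1
R@3,0 dof=1 J1 → L=4 J1=1 J2=1
add link → L=5 J1=1 J2=1
P@1,4 dof=1 J1 → L=5 J1=2 J2=1
P@1,0 dof=1 J1 → L=5 J1=3 J2=1
add link → L=6 J1=3 J2=1
PS@0,4 dof=2 J2 → L=6 J1=3 J2=2
R@1,3 dof=1 J1 → L=6 J1=4 J2=2
PS@3,5 dof=2 J2 → L=6 J1=4 J2=3
add link → L=7 J1=4 J2=3
R@6,1 dof=1 J1 → L=7 J1=5 J2=3
R@5,6 dof=1 J1 → L=7 J1=6 J2=3
M=3(L−1)−2J1−J2=3·6−2·6−3=3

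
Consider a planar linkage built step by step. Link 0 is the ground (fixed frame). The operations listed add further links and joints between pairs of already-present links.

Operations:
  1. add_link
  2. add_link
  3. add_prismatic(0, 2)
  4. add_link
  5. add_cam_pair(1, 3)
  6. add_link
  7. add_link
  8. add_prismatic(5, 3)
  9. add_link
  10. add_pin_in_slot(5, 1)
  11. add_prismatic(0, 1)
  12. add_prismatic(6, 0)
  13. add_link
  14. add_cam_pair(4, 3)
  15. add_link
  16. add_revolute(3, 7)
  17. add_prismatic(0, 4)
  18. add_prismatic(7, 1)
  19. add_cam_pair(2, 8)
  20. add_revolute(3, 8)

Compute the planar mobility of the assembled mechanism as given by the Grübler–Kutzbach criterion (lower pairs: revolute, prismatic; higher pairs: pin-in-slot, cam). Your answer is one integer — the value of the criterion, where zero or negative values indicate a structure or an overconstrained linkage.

M = 4

ground; <1,0,0>
#1 <2,0,0>
#2 <3,0,0>
P:0↔2 J1 <3,1,0>
#3 <4,1,0>
C:1↔3 J2 <4,1,1>
#4 <5,1,1>
#5 <6,1,1>
P:5↔3 J1 <6,2,1>
#6 <7,2,1>
PS:5↔1 J2 <7,2,2>
P:0↔1 J1 <7,3,2>
P:6↔0 J1 <7,4,2>
#7 <8,4,2>
C:4↔3 J2 <8,4,3>
#8 <9,4,3>
R:3↔7 J1 <9,5,3>
P:0↔4 J1 <9,6,3>
P:7↔1 J1 <9,7,3>
C:2↔8 J2 <9,7,4>
R:3↔8 J1 <9,8,4>
3×8 − 2×8 − 1×4 = 4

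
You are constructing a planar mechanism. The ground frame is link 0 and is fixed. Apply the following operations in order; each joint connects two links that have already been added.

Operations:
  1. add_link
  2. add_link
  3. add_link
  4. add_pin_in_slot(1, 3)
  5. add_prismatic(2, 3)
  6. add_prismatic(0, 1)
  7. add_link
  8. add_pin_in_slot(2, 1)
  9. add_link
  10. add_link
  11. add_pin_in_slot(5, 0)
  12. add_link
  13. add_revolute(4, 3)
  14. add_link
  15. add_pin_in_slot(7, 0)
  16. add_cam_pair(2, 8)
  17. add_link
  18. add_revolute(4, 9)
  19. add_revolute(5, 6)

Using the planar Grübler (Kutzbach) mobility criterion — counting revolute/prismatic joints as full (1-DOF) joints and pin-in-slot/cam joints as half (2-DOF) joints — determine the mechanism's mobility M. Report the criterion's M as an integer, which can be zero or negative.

M = 12

link 0 = ground. State L|J1|J2 = 1|0|0
+link1  2|0|0
+link2  3|0|0
+link3  4|0|0
PS(1,3) f=2→J2  4|0|1
P(2,3) f=1→J1  4|1|1
P(0,1) f=1→J1  4|2|1
+link4  5|2|1
PS(2,1) f=2→J2  5|2|2
+link5  6|2|2
+link6  7|2|2
PS(5,0) f=2→J2  7|2|3
+link7  8|2|3
R(4,3) f=1→J1  8|3|3
+link8  9|3|3
PS(7,0) f=2→J2  9|3|4
C(2,8) f=2→J2  9|3|5
+link9  10|3|5
R(4,9) f=1→J1  10|4|5
R(5,6) f=1→J1  10|5|5
M = 3(10−1)−2·5−5 = 27−10−5 = 12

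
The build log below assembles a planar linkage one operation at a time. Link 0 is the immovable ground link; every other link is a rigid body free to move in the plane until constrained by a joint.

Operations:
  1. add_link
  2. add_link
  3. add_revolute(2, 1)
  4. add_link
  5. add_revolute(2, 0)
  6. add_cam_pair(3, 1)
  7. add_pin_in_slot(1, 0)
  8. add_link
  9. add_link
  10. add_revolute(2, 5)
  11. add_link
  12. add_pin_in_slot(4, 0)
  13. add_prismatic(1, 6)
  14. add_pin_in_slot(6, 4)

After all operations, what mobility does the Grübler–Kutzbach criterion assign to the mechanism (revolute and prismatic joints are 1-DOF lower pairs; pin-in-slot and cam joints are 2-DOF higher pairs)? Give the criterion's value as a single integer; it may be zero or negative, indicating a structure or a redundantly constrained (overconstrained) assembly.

M = 6

(L,J1,J2)=(1,0,0); link0 fixed
link1: (2,0,0)
link2: (3,0,0)
R 2-1 [J1]: (3,1,0)
link3: (4,1,0)
R 2-0 [J1]: (4,2,0)
C 3-1 [J2]: (4,2,1)
PS 1-0 [J2]: (4,2,2)
link4: (5,2,2)
link5: (6,2,2)
R 2-5 [J1]: (6,3,2)
link6: (7,3,2)
PS 4-0 [J2]: (7,3,3)
P 1-6 [J1]: (7,4,3)
PS 6-4 [J2]: (7,4,4)
Grübler: 3·6 − 2·4 − 4 = 6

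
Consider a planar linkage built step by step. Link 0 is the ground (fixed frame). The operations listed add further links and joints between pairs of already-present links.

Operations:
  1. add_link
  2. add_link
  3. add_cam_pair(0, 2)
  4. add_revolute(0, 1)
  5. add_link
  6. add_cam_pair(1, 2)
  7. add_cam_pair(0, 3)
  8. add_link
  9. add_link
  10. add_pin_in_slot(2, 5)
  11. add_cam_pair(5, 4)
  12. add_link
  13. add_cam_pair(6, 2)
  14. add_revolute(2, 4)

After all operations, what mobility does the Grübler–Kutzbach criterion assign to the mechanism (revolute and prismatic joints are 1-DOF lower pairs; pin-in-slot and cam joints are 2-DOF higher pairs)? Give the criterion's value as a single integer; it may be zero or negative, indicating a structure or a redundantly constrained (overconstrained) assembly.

M = 8

ground; <1,0,0>
#1 <2,0,0>
#2 <3,0,0>
C:0↔2 J2 <3,0,1>
R:0↔1 J1 <3,1,1>
#3 <4,1,1>
C:1↔2 J2 <4,1,2>
C:0↔3 J2 <4,1,3>
#4 <5,1,3>
#5 <6,1,3>
PS:2↔5 J2 <6,1,4>
C:5↔4 J2 <6,1,5>
#6 <7,1,5>
C:6↔2 J2 <7,1,6>
R:2↔4 J1 <7,2,6>
3×6 − 2×2 − 1×6 = 8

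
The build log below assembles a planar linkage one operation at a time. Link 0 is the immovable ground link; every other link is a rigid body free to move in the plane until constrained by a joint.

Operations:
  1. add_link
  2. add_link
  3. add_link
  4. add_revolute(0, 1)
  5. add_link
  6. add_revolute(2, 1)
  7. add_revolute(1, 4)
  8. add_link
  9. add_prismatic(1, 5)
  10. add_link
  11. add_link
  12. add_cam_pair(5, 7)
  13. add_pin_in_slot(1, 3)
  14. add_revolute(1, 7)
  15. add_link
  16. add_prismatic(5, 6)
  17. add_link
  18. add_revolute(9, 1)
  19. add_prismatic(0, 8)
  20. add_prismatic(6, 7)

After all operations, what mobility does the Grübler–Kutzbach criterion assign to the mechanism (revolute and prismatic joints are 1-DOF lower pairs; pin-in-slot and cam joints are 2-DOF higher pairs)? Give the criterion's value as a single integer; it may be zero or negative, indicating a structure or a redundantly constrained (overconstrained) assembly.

M = 7

(L,J1,J2)=(1,0,0); link0 fixed
link1: (2,0,0)
link2: (3,0,0)
link3: (4,0,0)
R 0-1 [J1]: (4,1,0)
link4: (5,1,0)
R 2-1 [J1]: (5,2,0)
R 1-4 [J1]: (5,3,0)
link5: (6,3,0)
P 1-5 [J1]: (6,4,0)
link6: (7,4,0)
link7: (8,4,0)
C 5-7 [J2]: (8,4,1)
PS 1-3 [J2]: (8,4,2)
R 1-7 [J1]: (8,5,2)
link8: (9,5,2)
P 5-6 [J1]: (9,6,2)
link9: (10,6,2)
R 9-1 [J1]: (10,7,2)
P 0-8 [J1]: (10,8,2)
P 6-7 [J1]: (10,9,2)
Grübler: 3·9 − 2·9 − 2 = 7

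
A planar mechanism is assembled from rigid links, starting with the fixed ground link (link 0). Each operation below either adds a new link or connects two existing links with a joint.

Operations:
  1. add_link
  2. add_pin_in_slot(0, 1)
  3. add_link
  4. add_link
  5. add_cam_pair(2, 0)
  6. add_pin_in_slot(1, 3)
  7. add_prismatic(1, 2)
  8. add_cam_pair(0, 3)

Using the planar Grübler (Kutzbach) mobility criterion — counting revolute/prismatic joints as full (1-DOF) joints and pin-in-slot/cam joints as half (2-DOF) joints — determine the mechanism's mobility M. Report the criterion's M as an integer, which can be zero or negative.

link 0 = ground. State L|J1|J2 = 1|0|0
+link1  2|0|0
PS(0,1) f=2→J2  2|0|1
+link2  3|0|1
+link3  4|0|1
C(2,0) f=2→J2  4|0|2
PS(1,3) f=2→J2  4|0|3
P(1,2) f=1→J1  4|1|3
C(0,3) f=2→J2  4|1|4
M = 3(4−1)−2·1−4 = 9−2−4 = 3

M = 3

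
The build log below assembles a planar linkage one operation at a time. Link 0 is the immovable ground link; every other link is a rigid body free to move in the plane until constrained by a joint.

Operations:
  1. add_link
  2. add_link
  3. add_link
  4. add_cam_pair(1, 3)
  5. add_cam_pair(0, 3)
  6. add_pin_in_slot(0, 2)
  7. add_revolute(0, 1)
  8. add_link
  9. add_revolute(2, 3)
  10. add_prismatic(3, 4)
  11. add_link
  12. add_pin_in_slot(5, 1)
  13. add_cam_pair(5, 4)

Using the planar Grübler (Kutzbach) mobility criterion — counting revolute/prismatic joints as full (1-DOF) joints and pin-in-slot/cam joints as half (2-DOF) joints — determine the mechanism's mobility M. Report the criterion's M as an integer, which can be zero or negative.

M = 4

[1;0;0] (link 0 is ground)
L+ [2;0;0]
L+ [3;0;0]
L+ [4;0;0]
C(1,3)∈J2 [4;0;1]
C(0,3)∈J2 [4;0;2]
PS(0,2)∈J2 [4;0;3]
R(0,1)∈J1 [4;1;3]
L+ [5;1;3]
R(2,3)∈J1 [5;2;3]
P(3,4)∈J1 [5;3;3]
L+ [6;3;3]
PS(5,1)∈J2 [6;3;4]
C(5,4)∈J2 [6;3;5]
mobility = 15 − 6 − 5 = 4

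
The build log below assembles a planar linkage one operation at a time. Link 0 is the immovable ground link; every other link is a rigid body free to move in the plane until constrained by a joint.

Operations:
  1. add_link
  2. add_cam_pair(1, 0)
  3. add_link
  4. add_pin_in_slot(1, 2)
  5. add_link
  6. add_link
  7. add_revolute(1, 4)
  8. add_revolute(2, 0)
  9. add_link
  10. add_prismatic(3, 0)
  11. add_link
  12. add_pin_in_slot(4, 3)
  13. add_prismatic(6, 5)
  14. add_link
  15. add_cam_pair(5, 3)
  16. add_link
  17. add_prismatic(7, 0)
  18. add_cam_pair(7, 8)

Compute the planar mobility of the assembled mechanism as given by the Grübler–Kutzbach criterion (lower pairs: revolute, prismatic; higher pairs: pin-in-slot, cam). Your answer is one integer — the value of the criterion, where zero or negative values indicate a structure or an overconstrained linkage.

link 0 = ground. State L|J1|J2 = 1|0|0
+link1  2|0|0
C(1,0) f=2→J2  2|0|1
+link2  3|0|1
PS(1,2) f=2→J2  3|0|2
+link3  4|0|2
+link4  5|0|2
R(1,4) f=1→J1  5|1|2
R(2,0) f=1→J1  5|2|2
+link5  6|2|2
P(3,0) f=1→J1  6|3|2
+link6  7|3|2
PS(4,3) f=2→J2  7|3|3
P(6,5) f=1→J1  7|4|3
+link7  8|4|3
C(5,3) f=2→J2  8|4|4
+link8  9|4|4
P(7,0) f=1→J1  9|5|4
C(7,8) f=2→J2  9|5|5
M = 3(9−1)−2·5−5 = 24−10−5 = 9

M = 9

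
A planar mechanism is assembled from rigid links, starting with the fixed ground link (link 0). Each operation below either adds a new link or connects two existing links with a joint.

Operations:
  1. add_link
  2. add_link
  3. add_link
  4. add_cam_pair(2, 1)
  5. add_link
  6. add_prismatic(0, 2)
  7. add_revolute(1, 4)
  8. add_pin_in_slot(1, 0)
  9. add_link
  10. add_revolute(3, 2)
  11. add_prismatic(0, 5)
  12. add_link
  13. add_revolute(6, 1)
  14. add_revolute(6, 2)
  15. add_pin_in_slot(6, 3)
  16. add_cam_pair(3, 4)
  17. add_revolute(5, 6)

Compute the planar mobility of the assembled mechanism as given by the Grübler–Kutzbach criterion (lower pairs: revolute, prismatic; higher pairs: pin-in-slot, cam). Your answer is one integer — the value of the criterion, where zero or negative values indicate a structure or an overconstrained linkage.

link 0 = ground. State L|J1|J2 = 1|0|0
+link1  2|0|0
+link2  3|0|0
+link3  4|0|0
C(2,1) f=2→J2  4|0|1
+link4  5|0|1
P(0,2) f=1→J1  5|1|1
R(1,4) f=1→J1  5|2|1
PS(1,0) f=2→J2  5|2|2
+link5  6|2|2
R(3,2) f=1→J1  6|3|2
P(0,5) f=1→J1  6|4|2
+link6  7|4|2
R(6,1) f=1→J1  7|5|2
R(6,2) f=1→J1  7|6|2
PS(6,3) f=2→J2  7|6|3
C(3,4) f=2→J2  7|6|4
R(5,6) f=1→J1  7|7|4
M = 3(7−1)−2·7−4 = 18−14−4 = 0

M = 0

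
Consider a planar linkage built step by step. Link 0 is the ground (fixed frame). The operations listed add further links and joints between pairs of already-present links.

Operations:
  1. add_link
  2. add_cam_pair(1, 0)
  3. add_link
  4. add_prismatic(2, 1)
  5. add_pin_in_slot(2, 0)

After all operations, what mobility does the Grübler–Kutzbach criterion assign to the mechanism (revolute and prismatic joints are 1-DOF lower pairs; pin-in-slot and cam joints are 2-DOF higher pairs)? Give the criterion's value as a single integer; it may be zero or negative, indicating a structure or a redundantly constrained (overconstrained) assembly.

M = 2

[1;0;0] (link 0 is ground)
L+ [2;0;0]
C(1,0)∈J2 [2;0;1]
L+ [3;0;1]
P(2,1)∈J1 [3;1;1]
PS(2,0)∈J2 [3;1;2]
mobility = 6 − 2 − 2 = 2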